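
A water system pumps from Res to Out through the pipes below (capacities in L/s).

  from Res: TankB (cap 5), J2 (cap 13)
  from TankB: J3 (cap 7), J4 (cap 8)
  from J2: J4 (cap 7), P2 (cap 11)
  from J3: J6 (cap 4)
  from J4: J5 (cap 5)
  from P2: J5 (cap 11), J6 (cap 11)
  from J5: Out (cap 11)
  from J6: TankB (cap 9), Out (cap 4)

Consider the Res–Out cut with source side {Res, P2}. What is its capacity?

Edges leaving {Res, P2}: Res→TankB (5), Res→J2 (13), P2→J5 (11), P2→J6 (11).
Cut capacity = 5 + 13 + 11 + 11 = 40.

40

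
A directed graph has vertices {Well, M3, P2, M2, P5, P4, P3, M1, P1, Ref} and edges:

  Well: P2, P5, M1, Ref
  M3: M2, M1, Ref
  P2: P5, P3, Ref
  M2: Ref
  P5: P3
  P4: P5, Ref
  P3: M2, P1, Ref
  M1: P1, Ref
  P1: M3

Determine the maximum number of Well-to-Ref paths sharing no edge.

4

Assign every edge capacity 1; by Menger, the answer equals the max flow.
Path Well→Ref (+1); total 1.
Path Well→P2→Ref (+1); total 2.
Path Well→M1→Ref (+1); total 3.
Path Well→P5→P3→Ref (+1); total 4.
No residual Well→Ref path; max flow = 4.
Certifying cut of size 4: {Well→M1, Well→P2, Well→P5, Well→Ref}.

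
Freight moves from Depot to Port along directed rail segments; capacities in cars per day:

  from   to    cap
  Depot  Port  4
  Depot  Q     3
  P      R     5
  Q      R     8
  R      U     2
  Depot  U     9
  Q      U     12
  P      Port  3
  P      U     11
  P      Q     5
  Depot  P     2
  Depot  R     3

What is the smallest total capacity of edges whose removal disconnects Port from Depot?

6

Augment Depot→Port: bottleneck 4, flow now 4.
Augment Depot→P→Port: bottleneck 2, flow now 6.
No augmenting path remains; maximum flow = 6.
By max-flow min-cut, the minimum cut capacity equals the max flow.
In the residual graph, reachable from Depot: {Depot, Q, R, U}.
Min-cut edges: Depot→P (2), Depot→Port (4); capacity 2 + 4 = 6.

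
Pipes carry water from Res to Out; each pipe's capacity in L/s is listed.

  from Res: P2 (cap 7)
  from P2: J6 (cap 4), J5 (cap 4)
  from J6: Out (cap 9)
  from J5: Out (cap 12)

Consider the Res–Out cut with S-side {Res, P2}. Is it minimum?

No — its capacity is 8, but the minimum cut has capacity 7.

Given cut capacity: 4 + 4 = 8.
Augment Res→P2→J6→Out: bottleneck 4, flow now 4.
Augment Res→P2→J5→Out: bottleneck 3, flow now 7.
No augmenting path remains; maximum flow = 7.
In the residual graph, reachable from Res: {Res}.
Min-cut edges: Res→P2 (7); capacity 7 = 7.
Cut capacity 8 exceeds the max flow 7, so it is not minimum.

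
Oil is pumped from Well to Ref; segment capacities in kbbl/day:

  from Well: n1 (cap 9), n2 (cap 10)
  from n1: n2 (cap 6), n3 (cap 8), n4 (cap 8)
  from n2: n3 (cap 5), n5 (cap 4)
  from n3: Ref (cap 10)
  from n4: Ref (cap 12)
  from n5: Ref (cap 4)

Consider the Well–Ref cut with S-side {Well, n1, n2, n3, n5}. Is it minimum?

Given cut capacity: 8 + 10 + 4 = 22.
Augment Well→n1→n3→Ref: bottleneck 8, flow now 8.
Augment Well→n1→n4→Ref: bottleneck 1, flow now 9.
Augment Well→n2→n3→Ref: bottleneck 2, flow now 11.
Augment Well→n2→n5→Ref: bottleneck 4, flow now 15.
Augment Well→n2→n3→n1→n4→Ref: bottleneck 3, flow now 18. (uses reverse residual edge)
No augmenting path remains; maximum flow = 18.
In the residual graph, reachable from Well: {Well, n2}.
Min-cut edges: Well→n1 (9), n2→n3 (5), n2→n5 (4); capacity 9 + 5 + 4 = 18.
Cut capacity 22 exceeds the max flow 18, so it is not minimum.

No — its capacity is 22, but the minimum cut has capacity 18.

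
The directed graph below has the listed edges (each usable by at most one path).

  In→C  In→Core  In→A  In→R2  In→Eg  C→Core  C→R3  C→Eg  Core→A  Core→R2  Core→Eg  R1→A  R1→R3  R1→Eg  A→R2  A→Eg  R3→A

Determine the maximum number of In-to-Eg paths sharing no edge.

4

Assign every edge capacity 1; by Menger, the answer equals the max flow.
Path In→Eg (+1); total 1.
Path In→C→Eg (+1); total 2.
Path In→Core→Eg (+1); total 3.
Path In→A→Eg (+1); total 4.
No residual In→Eg path; max flow = 4.
Certifying cut of size 4: {In→A, In→C, In→Core, In→Eg}.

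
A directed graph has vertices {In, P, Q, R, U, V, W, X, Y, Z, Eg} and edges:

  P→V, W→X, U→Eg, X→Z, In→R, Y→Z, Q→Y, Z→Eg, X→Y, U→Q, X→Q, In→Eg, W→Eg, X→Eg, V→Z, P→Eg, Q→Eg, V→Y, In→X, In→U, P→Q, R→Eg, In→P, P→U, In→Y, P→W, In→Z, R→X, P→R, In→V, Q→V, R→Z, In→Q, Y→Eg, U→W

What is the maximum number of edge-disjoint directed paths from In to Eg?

Assign every edge capacity 1; by Menger, the answer equals the max flow.
Path In→Eg (+1); total 1.
Path In→P→Eg (+1); total 2.
Path In→Q→Eg (+1); total 3.
Path In→R→Eg (+1); total 4.
Path In→U→Eg (+1); total 5.
Path In→X→Eg (+1); total 6.
Path In→Y→Eg (+1); total 7.
Path In→Z→Eg (+1); total 8.
No residual In→Eg path; max flow = 8.
Certifying cut of size 8: {In→Eg, In→P, In→Q, In→R, In→U, In→X, Y→Eg, Z→Eg}.

8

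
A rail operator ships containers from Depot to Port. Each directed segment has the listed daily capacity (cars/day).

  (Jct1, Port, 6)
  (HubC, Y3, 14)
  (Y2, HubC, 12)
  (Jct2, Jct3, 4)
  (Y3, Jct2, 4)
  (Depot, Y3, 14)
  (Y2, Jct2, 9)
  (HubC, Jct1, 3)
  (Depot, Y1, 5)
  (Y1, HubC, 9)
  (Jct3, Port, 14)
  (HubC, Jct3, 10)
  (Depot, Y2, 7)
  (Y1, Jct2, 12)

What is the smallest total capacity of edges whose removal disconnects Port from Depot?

Augment Depot→Y2→HubC→Jct1→Port: bottleneck 3, flow now 3.
Augment Depot→Y2→HubC→Jct3→Port: bottleneck 4, flow now 7.
Augment Depot→Y1→HubC→Jct3→Port: bottleneck 5, flow now 12.
Augment Depot→Y3→Jct2→Jct3→Port: bottleneck 4, flow now 16.
No augmenting path remains; maximum flow = 16.
By max-flow min-cut, the minimum cut capacity equals the max flow.
In the residual graph, reachable from Depot: {Depot, Y3}.
Min-cut edges: Depot→Y2 (7), Depot→Y1 (5), Y3→Jct2 (4); capacity 7 + 5 + 4 = 16.

16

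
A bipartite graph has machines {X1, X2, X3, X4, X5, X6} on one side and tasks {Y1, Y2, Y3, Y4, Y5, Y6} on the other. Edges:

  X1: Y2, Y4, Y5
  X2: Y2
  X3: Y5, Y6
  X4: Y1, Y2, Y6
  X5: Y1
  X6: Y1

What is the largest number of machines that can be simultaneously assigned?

5

Unit-capacity flow: source→left, listed edges, right→sink; max matching = max flow.
Augmenting path X1→Y2 (+1); matched 1.
Augmenting path X3→Y5 (+1); matched 2.
Augmenting path X4→Y1 (+1); matched 3.
Augmenting path X2→Y2→X1→Y4 (+1); matched 4.
Augmenting path X5→Y1→X4→Y6 (+1); matched 5.
No augmenting path remains; maximum matching = 5.
König certificate: {X1, X2, X3, X4, Y1} is a vertex cover of size 5 (every listed pair touches it), so no matching can be larger.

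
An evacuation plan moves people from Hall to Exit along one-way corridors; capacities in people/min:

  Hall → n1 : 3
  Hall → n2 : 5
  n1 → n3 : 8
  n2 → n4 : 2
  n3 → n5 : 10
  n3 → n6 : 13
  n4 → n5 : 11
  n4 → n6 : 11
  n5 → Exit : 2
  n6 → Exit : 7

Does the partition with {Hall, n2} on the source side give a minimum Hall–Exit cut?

Yes — it is a minimum cut (capacity 5).

Given cut capacity: 3 + 2 = 5.
Augment Hall→n1→n3→n5→Exit: bottleneck 2, flow now 2.
Augment Hall→n1→n3→n6→Exit: bottleneck 1, flow now 3.
Augment Hall→n2→n4→n6→Exit: bottleneck 2, flow now 5.
No augmenting path remains; maximum flow = 5.
Cut capacity 5 equals the max flow, so it is a minimum cut.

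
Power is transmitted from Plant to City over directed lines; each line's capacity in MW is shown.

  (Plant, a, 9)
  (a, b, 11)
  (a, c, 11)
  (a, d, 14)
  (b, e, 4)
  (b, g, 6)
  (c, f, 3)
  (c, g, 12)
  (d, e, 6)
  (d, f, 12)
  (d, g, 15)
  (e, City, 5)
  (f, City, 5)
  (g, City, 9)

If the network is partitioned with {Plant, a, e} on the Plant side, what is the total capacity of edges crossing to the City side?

Edges leaving {Plant, a, e}: a→b (11), a→c (11), a→d (14), e→City (5).
Cut capacity = 11 + 11 + 14 + 5 = 41.

41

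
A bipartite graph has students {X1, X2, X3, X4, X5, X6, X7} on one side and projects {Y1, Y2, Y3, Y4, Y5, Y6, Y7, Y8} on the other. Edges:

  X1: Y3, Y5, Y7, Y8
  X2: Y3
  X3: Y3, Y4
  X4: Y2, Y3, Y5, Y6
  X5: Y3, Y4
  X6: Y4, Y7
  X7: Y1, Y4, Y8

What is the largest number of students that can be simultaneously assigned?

Unit-capacity flow: source→left, listed edges, right→sink; max matching = max flow.
Augmenting path X1→Y3 (+1); matched 1.
Augmenting path X3→Y4 (+1); matched 2.
Augmenting path X4→Y2 (+1); matched 3.
Augmenting path X6→Y7 (+1); matched 4.
Augmenting path X7→Y1 (+1); matched 5.
Augmenting path X2→Y3→X1→Y5 (+1); matched 6.
No augmenting path remains; maximum matching = 6.
König certificate: {X1, X4, X6, X7, Y3, Y4} is a vertex cover of size 6 (every listed pair touches it), so no matching can be larger.

6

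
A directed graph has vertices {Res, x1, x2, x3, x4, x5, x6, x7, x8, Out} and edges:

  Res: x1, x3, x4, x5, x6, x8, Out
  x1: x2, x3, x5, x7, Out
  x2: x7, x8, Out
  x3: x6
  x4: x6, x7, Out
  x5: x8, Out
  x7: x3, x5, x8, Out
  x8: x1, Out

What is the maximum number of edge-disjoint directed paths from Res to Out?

Assign every edge capacity 1; by Menger, the answer equals the max flow.
Path Res→Out (+1); total 1.
Path Res→x1→Out (+1); total 2.
Path Res→x4→Out (+1); total 3.
Path Res→x5→Out (+1); total 4.
Path Res→x8→Out (+1); total 5.
No residual Res→Out path; max flow = 5.
Certifying cut of size 5: {Res→Out, Res→x1, Res→x4, Res→x5, Res→x8}.

5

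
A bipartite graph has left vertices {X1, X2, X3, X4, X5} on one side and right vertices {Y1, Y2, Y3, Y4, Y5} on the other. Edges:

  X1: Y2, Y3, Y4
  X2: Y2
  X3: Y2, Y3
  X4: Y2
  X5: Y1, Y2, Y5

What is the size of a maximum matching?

Unit-capacity flow: source→left, listed edges, right→sink; max matching = max flow.
Augmenting path X1→Y2 (+1); matched 1.
Augmenting path X3→Y3 (+1); matched 2.
Augmenting path X5→Y1 (+1); matched 3.
Augmenting path X2→Y2→X1→Y4 (+1); matched 4.
No augmenting path remains; maximum matching = 4.
König certificate: {X1, X3, X5, Y2} is a vertex cover of size 4 (every listed pair touches it), so no matching can be larger.

4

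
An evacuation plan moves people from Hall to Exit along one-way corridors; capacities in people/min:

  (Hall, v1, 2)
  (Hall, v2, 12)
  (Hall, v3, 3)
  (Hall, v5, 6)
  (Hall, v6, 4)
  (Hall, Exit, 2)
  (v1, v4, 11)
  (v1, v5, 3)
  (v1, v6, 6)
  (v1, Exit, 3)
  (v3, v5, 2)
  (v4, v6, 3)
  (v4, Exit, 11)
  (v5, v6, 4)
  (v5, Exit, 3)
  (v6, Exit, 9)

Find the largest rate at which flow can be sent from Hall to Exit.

Augment Hall→Exit: bottleneck 2, flow now 2.
Augment Hall→v1→Exit: bottleneck 2, flow now 4.
Augment Hall→v5→Exit: bottleneck 3, flow now 7.
Augment Hall→v6→Exit: bottleneck 4, flow now 11.
Augment Hall→v5→v6→Exit: bottleneck 3, flow now 14.
Augment Hall→v3→v5→v6→Exit: bottleneck 1, flow now 15.
No augmenting path remains; maximum flow = 15.
In the residual graph, reachable from Hall: {Hall, v2, v3, v5}.
Min-cut edges: Hall→v1 (2), Hall→v6 (4), Hall→Exit (2), v5→v6 (4), v5→Exit (3); capacity 2 + 4 + 2 + 4 + 3 = 15.
This cut is saturated, so no flow can exceed 15.

15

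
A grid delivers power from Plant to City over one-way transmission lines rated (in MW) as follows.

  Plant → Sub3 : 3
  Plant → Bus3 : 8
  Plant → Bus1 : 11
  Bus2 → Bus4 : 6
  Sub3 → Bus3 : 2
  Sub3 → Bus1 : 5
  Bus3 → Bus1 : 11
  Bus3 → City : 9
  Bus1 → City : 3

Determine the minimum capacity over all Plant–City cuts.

Augment Plant→Bus3→City: bottleneck 8, flow now 8.
Augment Plant→Bus1→City: bottleneck 3, flow now 11.
Augment Plant→Sub3→Bus3→City: bottleneck 1, flow now 12.
No augmenting path remains; maximum flow = 12.
By max-flow min-cut, the minimum cut capacity equals the max flow.
In the residual graph, reachable from Plant: {Plant, Sub3, Bus3, Bus1}.
Min-cut edges: Bus3→City (9), Bus1→City (3); capacity 9 + 3 = 12.

12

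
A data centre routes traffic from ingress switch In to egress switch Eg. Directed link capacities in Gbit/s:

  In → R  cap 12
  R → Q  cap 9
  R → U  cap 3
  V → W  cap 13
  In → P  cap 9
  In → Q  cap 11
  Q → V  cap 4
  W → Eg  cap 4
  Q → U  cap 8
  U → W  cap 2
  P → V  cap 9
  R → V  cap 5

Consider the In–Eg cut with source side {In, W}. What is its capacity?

Edges leaving {In, W}: In→P (9), In→Q (11), In→R (12), W→Eg (4).
Cut capacity = 9 + 11 + 12 + 4 = 36.

36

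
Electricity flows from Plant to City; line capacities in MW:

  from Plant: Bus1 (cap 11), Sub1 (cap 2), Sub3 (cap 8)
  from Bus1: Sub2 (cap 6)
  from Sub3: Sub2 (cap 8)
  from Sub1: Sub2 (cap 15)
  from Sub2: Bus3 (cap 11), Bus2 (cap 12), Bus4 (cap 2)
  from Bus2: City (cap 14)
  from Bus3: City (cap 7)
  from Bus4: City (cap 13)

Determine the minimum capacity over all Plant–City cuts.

16

Augment Plant→Bus1→Sub2→Bus2→City: bottleneck 6, flow now 6.
Augment Plant→Sub3→Sub2→Bus2→City: bottleneck 6, flow now 12.
Augment Plant→Sub3→Sub2→Bus3→City: bottleneck 2, flow now 14.
Augment Plant→Sub1→Sub2→Bus3→City: bottleneck 2, flow now 16.
No augmenting path remains; maximum flow = 16.
By max-flow min-cut, the minimum cut capacity equals the max flow.
In the residual graph, reachable from Plant: {Plant, Bus1}.
Min-cut edges: Plant→Sub3 (8), Plant→Sub1 (2), Bus1→Sub2 (6); capacity 8 + 2 + 6 = 16.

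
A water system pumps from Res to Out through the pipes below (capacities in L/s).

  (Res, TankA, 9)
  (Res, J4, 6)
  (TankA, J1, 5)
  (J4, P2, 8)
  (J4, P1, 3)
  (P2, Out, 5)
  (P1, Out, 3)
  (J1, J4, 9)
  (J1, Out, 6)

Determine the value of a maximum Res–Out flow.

Augment Res→TankA→J1→Out: bottleneck 5, flow now 5.
Augment Res→J4→P2→Out: bottleneck 5, flow now 10.
Augment Res→J4→P1→Out: bottleneck 1, flow now 11.
No augmenting path remains; maximum flow = 11.
In the residual graph, reachable from Res: {Res, TankA}.
Min-cut edges: Res→J4 (6), TankA→J1 (5); capacity 6 + 5 = 11.
This cut is saturated, so no flow can exceed 11.

11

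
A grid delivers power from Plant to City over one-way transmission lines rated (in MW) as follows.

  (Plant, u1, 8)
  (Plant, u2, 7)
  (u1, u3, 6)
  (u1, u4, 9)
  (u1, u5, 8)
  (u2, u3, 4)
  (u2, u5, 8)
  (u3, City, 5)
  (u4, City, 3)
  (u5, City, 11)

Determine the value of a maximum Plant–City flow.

Augment Plant→u1→u3→City: bottleneck 5, flow now 5.
Augment Plant→u1→u4→City: bottleneck 3, flow now 8.
Augment Plant→u2→u5→City: bottleneck 7, flow now 15.
No augmenting path remains; maximum flow = 15.
In the residual graph, reachable from Plant: {Plant}.
Min-cut edges: Plant→u1 (8), Plant→u2 (7); capacity 8 + 7 = 15.
This cut is saturated, so no flow can exceed 15.

15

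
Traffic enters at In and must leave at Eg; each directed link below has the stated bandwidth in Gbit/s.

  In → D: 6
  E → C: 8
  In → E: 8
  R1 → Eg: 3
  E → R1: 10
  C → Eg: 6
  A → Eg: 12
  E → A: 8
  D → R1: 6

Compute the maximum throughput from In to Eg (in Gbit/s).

Augment In→E→C→Eg: bottleneck 6, flow now 6.
Augment In→E→A→Eg: bottleneck 2, flow now 8.
Augment In→D→R1→Eg: bottleneck 3, flow now 11.
No augmenting path remains; maximum flow = 11.
In the residual graph, reachable from In: {In, D, R1}.
Min-cut edges: In→E (8), R1→Eg (3); capacity 8 + 3 = 11.
This cut is saturated, so no flow can exceed 11.

11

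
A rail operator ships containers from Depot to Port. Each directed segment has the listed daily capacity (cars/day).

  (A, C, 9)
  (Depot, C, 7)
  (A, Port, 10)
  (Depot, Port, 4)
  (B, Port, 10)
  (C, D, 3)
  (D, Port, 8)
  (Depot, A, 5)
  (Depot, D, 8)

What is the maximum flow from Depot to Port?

Augment Depot→Port: bottleneck 4, flow now 4.
Augment Depot→A→Port: bottleneck 5, flow now 9.
Augment Depot→D→Port: bottleneck 8, flow now 17.
No augmenting path remains; maximum flow = 17.
In the residual graph, reachable from Depot: {Depot, C, D}.
Min-cut edges: Depot→A (5), Depot→Port (4), D→Port (8); capacity 5 + 4 + 8 = 17.
This cut is saturated, so no flow can exceed 17.

17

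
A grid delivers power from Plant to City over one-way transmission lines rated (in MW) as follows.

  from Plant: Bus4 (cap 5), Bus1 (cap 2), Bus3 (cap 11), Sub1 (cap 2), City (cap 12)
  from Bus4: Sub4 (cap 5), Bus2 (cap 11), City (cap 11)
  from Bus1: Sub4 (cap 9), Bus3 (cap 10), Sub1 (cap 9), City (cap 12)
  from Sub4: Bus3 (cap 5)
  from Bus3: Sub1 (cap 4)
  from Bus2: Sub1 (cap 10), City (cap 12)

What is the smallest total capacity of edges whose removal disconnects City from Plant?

19

Augment Plant→City: bottleneck 12, flow now 12.
Augment Plant→Bus4→City: bottleneck 5, flow now 17.
Augment Plant→Bus1→City: bottleneck 2, flow now 19.
No augmenting path remains; maximum flow = 19.
By max-flow min-cut, the minimum cut capacity equals the max flow.
In the residual graph, reachable from Plant: {Plant, Bus3, Sub1}.
Min-cut edges: Plant→Bus4 (5), Plant→Bus1 (2), Plant→City (12); capacity 5 + 2 + 12 = 19.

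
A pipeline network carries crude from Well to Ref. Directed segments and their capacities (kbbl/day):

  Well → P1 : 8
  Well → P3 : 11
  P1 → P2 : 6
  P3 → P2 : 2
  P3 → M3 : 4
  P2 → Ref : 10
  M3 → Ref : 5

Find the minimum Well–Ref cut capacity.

12

Augment Well→P1→P2→Ref: bottleneck 6, flow now 6.
Augment Well→P3→P2→Ref: bottleneck 2, flow now 8.
Augment Well→P3→M3→Ref: bottleneck 4, flow now 12.
No augmenting path remains; maximum flow = 12.
By max-flow min-cut, the minimum cut capacity equals the max flow.
In the residual graph, reachable from Well: {Well, P1, P3}.
Min-cut edges: P1→P2 (6), P3→P2 (2), P3→M3 (4); capacity 6 + 2 + 4 = 12.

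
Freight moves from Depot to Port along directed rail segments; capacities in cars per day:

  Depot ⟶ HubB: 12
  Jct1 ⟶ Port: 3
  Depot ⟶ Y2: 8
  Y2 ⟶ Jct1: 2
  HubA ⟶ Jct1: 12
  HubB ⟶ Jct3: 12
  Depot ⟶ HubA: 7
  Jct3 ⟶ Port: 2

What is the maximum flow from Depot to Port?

5

Augment Depot→Y2→Jct1→Port: bottleneck 2, flow now 2.
Augment Depot→HubB→Jct3→Port: bottleneck 2, flow now 4.
Augment Depot→HubA→Jct1→Port: bottleneck 1, flow now 5.
No augmenting path remains; maximum flow = 5.
In the residual graph, reachable from Depot: {Depot, Y2, HubB, HubA, Jct1, Jct3}.
Min-cut edges: Jct1→Port (3), Jct3→Port (2); capacity 3 + 2 = 5.
This cut is saturated, so no flow can exceed 5.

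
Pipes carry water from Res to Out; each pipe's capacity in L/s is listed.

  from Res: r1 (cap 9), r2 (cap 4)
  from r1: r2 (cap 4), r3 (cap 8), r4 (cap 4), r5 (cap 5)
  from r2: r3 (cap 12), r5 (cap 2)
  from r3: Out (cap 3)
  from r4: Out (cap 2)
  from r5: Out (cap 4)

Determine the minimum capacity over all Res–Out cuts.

9

Augment Res→r1→r3→Out: bottleneck 3, flow now 3.
Augment Res→r1→r4→Out: bottleneck 2, flow now 5.
Augment Res→r1→r5→Out: bottleneck 4, flow now 9.
No augmenting path remains; maximum flow = 9.
By max-flow min-cut, the minimum cut capacity equals the max flow.
In the residual graph, reachable from Res: {Res, r1, r2, r3, r4, r5}.
Min-cut edges: r3→Out (3), r4→Out (2), r5→Out (4); capacity 3 + 2 + 4 = 9.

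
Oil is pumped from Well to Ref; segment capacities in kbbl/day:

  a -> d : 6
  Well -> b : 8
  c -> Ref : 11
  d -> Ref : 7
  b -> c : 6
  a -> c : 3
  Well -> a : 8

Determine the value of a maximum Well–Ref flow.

Augment Well→a→c→Ref: bottleneck 3, flow now 3.
Augment Well→a→d→Ref: bottleneck 5, flow now 8.
Augment Well→b→c→Ref: bottleneck 6, flow now 14.
No augmenting path remains; maximum flow = 14.
In the residual graph, reachable from Well: {Well, b}.
Min-cut edges: Well→a (8), b→c (6); capacity 8 + 6 = 14.
This cut is saturated, so no flow can exceed 14.

14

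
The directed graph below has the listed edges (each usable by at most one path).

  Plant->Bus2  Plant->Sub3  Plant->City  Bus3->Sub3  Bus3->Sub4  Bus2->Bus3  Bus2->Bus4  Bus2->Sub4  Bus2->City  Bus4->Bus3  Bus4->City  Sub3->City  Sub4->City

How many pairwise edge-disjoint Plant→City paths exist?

Assign every edge capacity 1; by Menger, the answer equals the max flow.
Path Plant→City (+1); total 1.
Path Plant→Bus2→City (+1); total 2.
Path Plant→Sub3→City (+1); total 3.
No residual Plant→City path; max flow = 3.
Certifying cut of size 3: {Plant→Bus2, Plant→City, Plant→Sub3}.

3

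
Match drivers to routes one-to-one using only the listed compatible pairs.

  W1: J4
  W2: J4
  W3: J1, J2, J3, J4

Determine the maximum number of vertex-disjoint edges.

2

Unit-capacity flow: source→left, listed edges, right→sink; max matching = max flow.
Augmenting path W1→J4 (+1); matched 1.
Augmenting path W3→J1 (+1); matched 2.
No augmenting path remains; maximum matching = 2.
König certificate: {W3, J4} is a vertex cover of size 2 (every listed pair touches it), so no matching can be larger.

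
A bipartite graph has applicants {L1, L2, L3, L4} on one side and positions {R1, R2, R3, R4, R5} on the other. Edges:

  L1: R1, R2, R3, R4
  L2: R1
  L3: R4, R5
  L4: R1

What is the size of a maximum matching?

Unit-capacity flow: source→left, listed edges, right→sink; max matching = max flow.
Augmenting path L1→R1 (+1); matched 1.
Augmenting path L3→R4 (+1); matched 2.
Augmenting path L2→R1→L1→R2 (+1); matched 3.
No augmenting path remains; maximum matching = 3.
König certificate: {L1, L3, R1} is a vertex cover of size 3 (every listed pair touches it), so no matching can be larger.

3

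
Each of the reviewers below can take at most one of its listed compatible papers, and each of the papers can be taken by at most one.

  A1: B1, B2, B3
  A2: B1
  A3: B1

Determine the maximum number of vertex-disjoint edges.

Unit-capacity flow: source→left, listed edges, right→sink; max matching = max flow.
Augmenting path A1→B1 (+1); matched 1.
Augmenting path A2→B1→A1→B2 (+1); matched 2.
No augmenting path remains; maximum matching = 2.
König certificate: {A1, B1} is a vertex cover of size 2 (every listed pair touches it), so no matching can be larger.

2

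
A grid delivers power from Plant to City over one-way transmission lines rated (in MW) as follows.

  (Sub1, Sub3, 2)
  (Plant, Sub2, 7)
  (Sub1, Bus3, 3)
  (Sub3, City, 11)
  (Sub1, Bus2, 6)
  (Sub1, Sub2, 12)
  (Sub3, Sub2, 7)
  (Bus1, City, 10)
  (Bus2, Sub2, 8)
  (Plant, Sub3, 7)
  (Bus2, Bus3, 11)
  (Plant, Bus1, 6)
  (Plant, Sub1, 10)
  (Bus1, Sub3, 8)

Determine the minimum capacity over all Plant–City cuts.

15

Augment Plant→Bus1→City: bottleneck 6, flow now 6.
Augment Plant→Sub3→City: bottleneck 7, flow now 13.
Augment Plant→Sub1→Sub3→City: bottleneck 2, flow now 15.
No augmenting path remains; maximum flow = 15.
By max-flow min-cut, the minimum cut capacity equals the max flow.
In the residual graph, reachable from Plant: {Plant, Sub1, Bus2, Bus3, Sub2}.
Min-cut edges: Plant→Bus1 (6), Plant→Sub3 (7), Sub1→Sub3 (2); capacity 6 + 7 + 2 = 15.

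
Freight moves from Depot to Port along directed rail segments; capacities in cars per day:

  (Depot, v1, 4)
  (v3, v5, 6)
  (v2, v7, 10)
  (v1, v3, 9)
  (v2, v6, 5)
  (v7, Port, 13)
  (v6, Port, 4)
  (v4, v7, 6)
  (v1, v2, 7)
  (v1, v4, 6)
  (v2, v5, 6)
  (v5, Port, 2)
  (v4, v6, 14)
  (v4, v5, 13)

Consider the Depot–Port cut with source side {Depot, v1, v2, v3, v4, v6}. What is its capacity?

Edges leaving {Depot, v1, v2, v3, v4, v6}: v2→v5 (6), v2→v7 (10), v3→v5 (6), v4→v5 (13), v4→v7 (6), v6→Port (4).
Cut capacity = 6 + 10 + 6 + 13 + 6 + 4 = 45.

45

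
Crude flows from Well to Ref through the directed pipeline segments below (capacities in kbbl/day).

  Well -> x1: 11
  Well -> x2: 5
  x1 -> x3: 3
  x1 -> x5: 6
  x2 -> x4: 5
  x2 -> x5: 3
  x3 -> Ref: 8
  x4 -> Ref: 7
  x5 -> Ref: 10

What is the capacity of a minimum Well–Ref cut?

14

Augment Well→x1→x3→Ref: bottleneck 3, flow now 3.
Augment Well→x1→x5→Ref: bottleneck 6, flow now 9.
Augment Well→x2→x4→Ref: bottleneck 5, flow now 14.
No augmenting path remains; maximum flow = 14.
By max-flow min-cut, the minimum cut capacity equals the max flow.
In the residual graph, reachable from Well: {Well, x1}.
Min-cut edges: Well→x2 (5), x1→x3 (3), x1→x5 (6); capacity 5 + 3 + 6 = 14.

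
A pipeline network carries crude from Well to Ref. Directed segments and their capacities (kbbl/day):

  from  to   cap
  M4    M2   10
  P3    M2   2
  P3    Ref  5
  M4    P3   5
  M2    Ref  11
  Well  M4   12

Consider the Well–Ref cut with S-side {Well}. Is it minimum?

Given cut capacity: 12 = 12.
Augment Well→M4→P3→Ref: bottleneck 5, flow now 5.
Augment Well→M4→M2→Ref: bottleneck 7, flow now 12.
No augmenting path remains; maximum flow = 12.
Cut capacity 12 equals the max flow, so it is a minimum cut.

Yes — it is a minimum cut (capacity 12).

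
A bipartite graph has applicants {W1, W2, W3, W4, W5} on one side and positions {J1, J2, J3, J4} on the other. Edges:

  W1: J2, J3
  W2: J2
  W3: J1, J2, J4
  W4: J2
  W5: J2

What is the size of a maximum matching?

3

Unit-capacity flow: source→left, listed edges, right→sink; max matching = max flow.
Augmenting path W1→J2 (+1); matched 1.
Augmenting path W3→J1 (+1); matched 2.
Augmenting path W2→J2→W1→J3 (+1); matched 3.
No augmenting path remains; maximum matching = 3.
König certificate: {W1, W3, J2} is a vertex cover of size 3 (every listed pair touches it), so no matching can be larger.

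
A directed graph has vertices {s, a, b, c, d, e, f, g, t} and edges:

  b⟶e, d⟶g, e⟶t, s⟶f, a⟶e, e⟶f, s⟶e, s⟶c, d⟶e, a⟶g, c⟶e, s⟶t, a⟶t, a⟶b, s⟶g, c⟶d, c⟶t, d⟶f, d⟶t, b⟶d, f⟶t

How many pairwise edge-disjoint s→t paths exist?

4

Assign every edge capacity 1; by Menger, the answer equals the max flow.
Path s→t (+1); total 1.
Path s→c→t (+1); total 2.
Path s→e→t (+1); total 3.
Path s→f→t (+1); total 4.
No residual s→t path; max flow = 4.
Certifying cut of size 4: {s→c, s→e, s→f, s→t}.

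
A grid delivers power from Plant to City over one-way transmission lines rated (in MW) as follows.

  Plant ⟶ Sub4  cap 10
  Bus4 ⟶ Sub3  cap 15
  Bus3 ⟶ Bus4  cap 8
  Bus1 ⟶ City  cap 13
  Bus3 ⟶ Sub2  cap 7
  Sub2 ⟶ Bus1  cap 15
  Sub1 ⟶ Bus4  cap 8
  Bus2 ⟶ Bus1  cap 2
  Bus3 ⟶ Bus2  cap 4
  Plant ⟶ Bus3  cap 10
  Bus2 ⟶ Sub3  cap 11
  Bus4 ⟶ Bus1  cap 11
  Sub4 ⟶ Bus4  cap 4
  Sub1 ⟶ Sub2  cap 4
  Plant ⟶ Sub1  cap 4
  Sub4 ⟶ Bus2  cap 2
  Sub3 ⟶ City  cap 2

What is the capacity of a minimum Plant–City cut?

15

Augment Plant→Bus3→Sub2→Bus1→City: bottleneck 7, flow now 7.
Augment Plant→Bus3→Bus2→Bus1→City: bottleneck 2, flow now 9.
Augment Plant→Bus3→Bus2→Sub3→City: bottleneck 1, flow now 10.
Augment Plant→Sub4→Bus2→Sub3→City: bottleneck 1, flow now 11.
Augment Plant→Sub4→Bus4→Bus1→City: bottleneck 4, flow now 15.
No augmenting path remains; maximum flow = 15.
By max-flow min-cut, the minimum cut capacity equals the max flow.
In the residual graph, reachable from Plant: {Plant, Bus3, Sub4, Sub1, Sub2, Bus2, Bus4, Bus1, Sub3}.
Min-cut edges: Bus1→City (13), Sub3→City (2); capacity 13 + 2 = 15.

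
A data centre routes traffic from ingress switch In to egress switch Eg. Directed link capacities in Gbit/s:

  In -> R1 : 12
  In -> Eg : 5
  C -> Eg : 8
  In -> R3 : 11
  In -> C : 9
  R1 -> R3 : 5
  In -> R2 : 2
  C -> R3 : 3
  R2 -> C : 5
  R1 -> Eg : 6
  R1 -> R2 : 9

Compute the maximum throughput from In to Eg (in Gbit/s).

19

Augment In→Eg: bottleneck 5, flow now 5.
Augment In→R1→Eg: bottleneck 6, flow now 11.
Augment In→C→Eg: bottleneck 8, flow now 19.
No augmenting path remains; maximum flow = 19.
In the residual graph, reachable from In: {In, R1, R2, C, R3}.
Min-cut edges: In→Eg (5), R1→Eg (6), C→Eg (8); capacity 5 + 6 + 8 = 19.
This cut is saturated, so no flow can exceed 19.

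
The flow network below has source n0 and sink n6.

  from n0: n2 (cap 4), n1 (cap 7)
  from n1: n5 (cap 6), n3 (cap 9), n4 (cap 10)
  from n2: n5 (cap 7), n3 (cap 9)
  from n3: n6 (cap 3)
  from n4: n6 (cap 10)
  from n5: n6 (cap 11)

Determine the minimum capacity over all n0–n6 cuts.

Augment n0→n1→n3→n6: bottleneck 3, flow now 3.
Augment n0→n1→n4→n6: bottleneck 4, flow now 7.
Augment n0→n2→n5→n6: bottleneck 4, flow now 11.
No augmenting path remains; maximum flow = 11.
By max-flow min-cut, the minimum cut capacity equals the max flow.
In the residual graph, reachable from n0: {n0}.
Min-cut edges: n0→n1 (7), n0→n2 (4); capacity 7 + 4 = 11.

11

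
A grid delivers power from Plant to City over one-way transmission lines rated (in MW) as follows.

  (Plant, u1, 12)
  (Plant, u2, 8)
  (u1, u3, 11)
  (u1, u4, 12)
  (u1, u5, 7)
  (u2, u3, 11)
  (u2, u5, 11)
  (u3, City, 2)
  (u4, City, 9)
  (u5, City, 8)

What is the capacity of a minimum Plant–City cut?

19

Augment Plant→u1→u3→City: bottleneck 2, flow now 2.
Augment Plant→u1→u4→City: bottleneck 9, flow now 11.
Augment Plant→u1→u5→City: bottleneck 1, flow now 12.
Augment Plant→u2→u5→City: bottleneck 7, flow now 19.
No augmenting path remains; maximum flow = 19.
By max-flow min-cut, the minimum cut capacity equals the max flow.
In the residual graph, reachable from Plant: {Plant, u1, u2, u3, u4, u5}.
Min-cut edges: u3→City (2), u4→City (9), u5→City (8); capacity 2 + 9 + 8 = 19.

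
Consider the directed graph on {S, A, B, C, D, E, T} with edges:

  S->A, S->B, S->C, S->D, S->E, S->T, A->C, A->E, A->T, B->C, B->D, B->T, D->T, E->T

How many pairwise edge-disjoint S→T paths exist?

Assign every edge capacity 1; by Menger, the answer equals the max flow.
Path S→T (+1); total 1.
Path S→A→T (+1); total 2.
Path S→B→T (+1); total 3.
Path S→D→T (+1); total 4.
Path S→E→T (+1); total 5.
No residual S→T path; max flow = 5.
Certifying cut of size 5: {S→A, S→B, S→D, S→E, S→T}.

5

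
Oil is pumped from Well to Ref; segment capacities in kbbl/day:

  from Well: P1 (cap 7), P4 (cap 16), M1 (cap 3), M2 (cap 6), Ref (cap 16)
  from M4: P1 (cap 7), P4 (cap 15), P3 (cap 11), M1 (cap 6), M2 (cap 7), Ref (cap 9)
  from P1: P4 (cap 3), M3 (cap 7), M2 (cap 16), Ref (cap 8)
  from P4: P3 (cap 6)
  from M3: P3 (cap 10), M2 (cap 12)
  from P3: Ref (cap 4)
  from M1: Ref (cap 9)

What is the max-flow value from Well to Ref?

30

Augment Well→Ref: bottleneck 16, flow now 16.
Augment Well→P1→Ref: bottleneck 7, flow now 23.
Augment Well→M1→Ref: bottleneck 3, flow now 26.
Augment Well→P4→P3→Ref: bottleneck 4, flow now 30.
No augmenting path remains; maximum flow = 30.
In the residual graph, reachable from Well: {Well, P4, P3, M2}.
Min-cut edges: Well→P1 (7), Well→M1 (3), Well→Ref (16), P3→Ref (4); capacity 7 + 3 + 16 + 4 = 30.
This cut is saturated, so no flow can exceed 30.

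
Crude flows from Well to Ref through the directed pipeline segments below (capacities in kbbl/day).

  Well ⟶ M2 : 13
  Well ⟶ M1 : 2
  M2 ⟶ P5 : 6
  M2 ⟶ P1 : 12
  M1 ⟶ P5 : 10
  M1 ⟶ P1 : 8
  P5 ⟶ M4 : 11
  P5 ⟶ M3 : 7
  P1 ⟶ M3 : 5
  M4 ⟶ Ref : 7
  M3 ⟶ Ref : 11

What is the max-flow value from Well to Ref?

Augment Well→M2→P5→M4→Ref: bottleneck 6, flow now 6.
Augment Well→M2→P1→M3→Ref: bottleneck 5, flow now 11.
Augment Well→M1→P5→M4→Ref: bottleneck 1, flow now 12.
Augment Well→M1→P5→M3→Ref: bottleneck 1, flow now 13.
No augmenting path remains; maximum flow = 13.
In the residual graph, reachable from Well: {Well, M2, P1}.
Min-cut edges: Well→M1 (2), M2→P5 (6), P1→M3 (5); capacity 2 + 6 + 5 = 13.
This cut is saturated, so no flow can exceed 13.

13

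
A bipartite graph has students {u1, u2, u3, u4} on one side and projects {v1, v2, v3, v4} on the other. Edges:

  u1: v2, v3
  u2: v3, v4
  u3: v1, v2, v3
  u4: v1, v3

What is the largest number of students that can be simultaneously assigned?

4

Unit-capacity flow: source→left, listed edges, right→sink; max matching = max flow.
Augmenting path u1→v2 (+1); matched 1.
Augmenting path u2→v3 (+1); matched 2.
Augmenting path u3→v1 (+1); matched 3.
Augmenting path u4→v3→u2→v4 (+1); matched 4.
No augmenting path remains; maximum matching = 4.
König certificate: {u1, u2, u3, u4} is a vertex cover of size 4 (every listed pair touches it), so no matching can be larger.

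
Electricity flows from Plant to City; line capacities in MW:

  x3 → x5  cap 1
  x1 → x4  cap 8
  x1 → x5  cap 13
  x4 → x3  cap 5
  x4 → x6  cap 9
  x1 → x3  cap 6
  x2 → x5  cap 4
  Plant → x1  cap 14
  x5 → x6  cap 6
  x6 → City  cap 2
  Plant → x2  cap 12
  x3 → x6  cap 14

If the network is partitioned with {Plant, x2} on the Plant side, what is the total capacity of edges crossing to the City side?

18

Edges leaving {Plant, x2}: Plant→x1 (14), x2→x5 (4).
Cut capacity = 14 + 4 = 18.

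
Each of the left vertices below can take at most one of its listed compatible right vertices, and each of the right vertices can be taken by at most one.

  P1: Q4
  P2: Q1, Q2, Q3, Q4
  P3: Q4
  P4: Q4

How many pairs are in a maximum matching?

Unit-capacity flow: source→left, listed edges, right→sink; max matching = max flow.
Augmenting path P1→Q4 (+1); matched 1.
Augmenting path P2→Q1 (+1); matched 2.
No augmenting path remains; maximum matching = 2.
König certificate: {P2, Q4} is a vertex cover of size 2 (every listed pair touches it), so no matching can be larger.

2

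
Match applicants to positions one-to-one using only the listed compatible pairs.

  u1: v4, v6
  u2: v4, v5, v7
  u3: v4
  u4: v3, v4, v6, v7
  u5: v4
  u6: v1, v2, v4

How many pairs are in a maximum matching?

Unit-capacity flow: source→left, listed edges, right→sink; max matching = max flow.
Augmenting path u1→v4 (+1); matched 1.
Augmenting path u2→v5 (+1); matched 2.
Augmenting path u4→v3 (+1); matched 3.
Augmenting path u6→v1 (+1); matched 4.
Augmenting path u3→v4→u1→v6 (+1); matched 5.
No augmenting path remains; maximum matching = 5.
König certificate: {u1, u2, u4, u6, v4} is a vertex cover of size 5 (every listed pair touches it), so no matching can be larger.

5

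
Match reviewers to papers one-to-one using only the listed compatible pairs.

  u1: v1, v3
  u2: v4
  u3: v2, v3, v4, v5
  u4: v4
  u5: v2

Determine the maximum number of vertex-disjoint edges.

4

Unit-capacity flow: source→left, listed edges, right→sink; max matching = max flow.
Augmenting path u1→v1 (+1); matched 1.
Augmenting path u2→v4 (+1); matched 2.
Augmenting path u3→v2 (+1); matched 3.
Augmenting path u5→v2→u3→v3 (+1); matched 4.
No augmenting path remains; maximum matching = 4.
König certificate: {u1, u3, u5, v4} is a vertex cover of size 4 (every listed pair touches it), so no matching can be larger.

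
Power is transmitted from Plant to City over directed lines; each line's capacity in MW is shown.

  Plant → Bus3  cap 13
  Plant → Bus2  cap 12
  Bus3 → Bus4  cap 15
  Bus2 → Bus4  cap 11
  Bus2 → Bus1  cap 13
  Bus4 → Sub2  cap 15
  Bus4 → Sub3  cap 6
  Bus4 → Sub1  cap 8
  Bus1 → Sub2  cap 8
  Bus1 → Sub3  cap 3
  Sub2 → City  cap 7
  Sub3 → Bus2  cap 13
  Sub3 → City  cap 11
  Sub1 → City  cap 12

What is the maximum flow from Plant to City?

24

Augment Plant→Bus3→Bus4→Sub2→City: bottleneck 7, flow now 7.
Augment Plant→Bus3→Bus4→Sub3→City: bottleneck 6, flow now 13.
Augment Plant→Bus2→Bus4→Sub1→City: bottleneck 8, flow now 21.
Augment Plant→Bus2→Bus1→Sub3→City: bottleneck 3, flow now 24.
No augmenting path remains; maximum flow = 24.
In the residual graph, reachable from Plant: {Plant, Bus3, Bus2, Bus4, Bus1, Sub2}.
Min-cut edges: Bus4→Sub3 (6), Bus4→Sub1 (8), Bus1→Sub3 (3), Sub2→City (7); capacity 6 + 8 + 3 + 7 = 24.
This cut is saturated, so no flow can exceed 24.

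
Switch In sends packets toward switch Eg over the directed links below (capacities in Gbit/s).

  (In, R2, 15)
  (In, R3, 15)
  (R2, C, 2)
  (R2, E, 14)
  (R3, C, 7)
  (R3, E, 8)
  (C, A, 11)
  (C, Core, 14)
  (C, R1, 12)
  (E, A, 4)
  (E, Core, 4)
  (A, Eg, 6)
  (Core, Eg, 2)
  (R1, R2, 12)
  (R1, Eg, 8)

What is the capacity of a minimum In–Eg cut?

15

Augment In→R2→C→A→Eg: bottleneck 2, flow now 2.
Augment In→R2→E→A→Eg: bottleneck 4, flow now 6.
Augment In→R2→E→Core→Eg: bottleneck 2, flow now 8.
Augment In→R3→C→R1→Eg: bottleneck 7, flow now 15.
No augmenting path remains; maximum flow = 15.
By max-flow min-cut, the minimum cut capacity equals the max flow.
In the residual graph, reachable from In: {In, R2, R3, E, Core}.
Min-cut edges: R2→C (2), R3→C (7), E→A (4), Core→Eg (2); capacity 2 + 7 + 4 + 2 = 15.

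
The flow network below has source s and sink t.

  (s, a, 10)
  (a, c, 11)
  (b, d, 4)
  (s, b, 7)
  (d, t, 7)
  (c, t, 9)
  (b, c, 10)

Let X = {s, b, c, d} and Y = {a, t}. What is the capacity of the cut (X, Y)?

Edges leaving {s, b, c, d}: s→a (10), c→t (9), d→t (7).
Cut capacity = 10 + 9 + 7 = 26.

26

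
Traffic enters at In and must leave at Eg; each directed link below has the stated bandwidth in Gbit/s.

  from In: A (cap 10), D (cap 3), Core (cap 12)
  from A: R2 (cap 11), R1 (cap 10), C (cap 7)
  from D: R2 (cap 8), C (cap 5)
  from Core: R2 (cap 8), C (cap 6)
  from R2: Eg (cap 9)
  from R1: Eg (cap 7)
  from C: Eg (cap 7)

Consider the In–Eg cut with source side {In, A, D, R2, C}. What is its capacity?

Edges leaving {In, A, D, R2, C}: In→Core (12), A→R1 (10), R2→Eg (9), C→Eg (7).
Cut capacity = 12 + 10 + 9 + 7 = 38.

38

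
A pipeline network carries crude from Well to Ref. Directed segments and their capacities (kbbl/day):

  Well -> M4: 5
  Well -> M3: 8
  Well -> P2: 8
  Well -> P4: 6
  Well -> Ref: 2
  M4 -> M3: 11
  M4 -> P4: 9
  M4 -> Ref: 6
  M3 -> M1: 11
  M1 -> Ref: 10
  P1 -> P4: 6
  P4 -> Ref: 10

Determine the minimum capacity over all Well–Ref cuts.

Augment Well→Ref: bottleneck 2, flow now 2.
Augment Well→M4→Ref: bottleneck 5, flow now 7.
Augment Well→P4→Ref: bottleneck 6, flow now 13.
Augment Well→M3→M1→Ref: bottleneck 8, flow now 21.
No augmenting path remains; maximum flow = 21.
By max-flow min-cut, the minimum cut capacity equals the max flow.
In the residual graph, reachable from Well: {Well, P2}.
Min-cut edges: Well→M4 (5), Well→M3 (8), Well→P4 (6), Well→Ref (2); capacity 5 + 8 + 6 + 2 = 21.

21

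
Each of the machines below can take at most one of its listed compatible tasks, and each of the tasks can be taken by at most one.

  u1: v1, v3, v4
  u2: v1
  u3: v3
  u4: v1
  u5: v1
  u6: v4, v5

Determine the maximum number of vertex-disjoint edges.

4

Unit-capacity flow: source→left, listed edges, right→sink; max matching = max flow.
Augmenting path u1→v1 (+1); matched 1.
Augmenting path u3→v3 (+1); matched 2.
Augmenting path u6→v4 (+1); matched 3.
Augmenting path u2→v1→u1→v4→u6→v5 (+1); matched 4.
No augmenting path remains; maximum matching = 4.
König certificate: {u1, u3, u6, v1} is a vertex cover of size 4 (every listed pair touches it), so no matching can be larger.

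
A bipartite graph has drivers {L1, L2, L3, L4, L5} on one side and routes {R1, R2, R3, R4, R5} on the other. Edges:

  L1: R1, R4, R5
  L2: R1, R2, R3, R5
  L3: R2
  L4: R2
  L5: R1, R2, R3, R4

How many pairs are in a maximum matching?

4

Unit-capacity flow: source→left, listed edges, right→sink; max matching = max flow.
Augmenting path L1→R1 (+1); matched 1.
Augmenting path L2→R2 (+1); matched 2.
Augmenting path L5→R3 (+1); matched 3.
Augmenting path L3→R2→L2→R5 (+1); matched 4.
No augmenting path remains; maximum matching = 4.
König certificate: {L1, L2, L5, R2} is a vertex cover of size 4 (every listed pair touches it), so no matching can be larger.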